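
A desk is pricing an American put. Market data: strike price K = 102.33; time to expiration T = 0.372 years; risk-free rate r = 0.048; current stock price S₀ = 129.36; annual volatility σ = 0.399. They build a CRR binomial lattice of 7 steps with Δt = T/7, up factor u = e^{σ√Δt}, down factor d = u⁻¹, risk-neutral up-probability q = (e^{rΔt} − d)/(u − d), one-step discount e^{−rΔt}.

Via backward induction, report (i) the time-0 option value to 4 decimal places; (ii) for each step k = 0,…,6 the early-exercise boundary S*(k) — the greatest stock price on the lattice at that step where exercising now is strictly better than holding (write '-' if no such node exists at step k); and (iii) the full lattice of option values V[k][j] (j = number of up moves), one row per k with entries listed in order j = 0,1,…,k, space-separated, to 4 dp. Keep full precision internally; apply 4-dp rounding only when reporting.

Δt=0.05314, u=1.09634, d=0.91212, q=0.49089, disc=e^(-rΔt)=0.99745
k=7 terminal: V=max(K-S,0) → 34.3824 20.6591 4.1642 0.0000 0.0000 0.0000 0.0000 0.0000
k=6: j=0 S=74.4939 intr=27.8361 cont=27.5754 V=27.8361[EX]; j=1 S=89.5393 intr=12.7907 cont=12.5300 V=12.7907[EX]; j=2 S=107.6234 intr=0.0000 cont=2.1146 V=2.1146[hold]; j=3 S=129.3600 intr=0.0000 cont=0.0000 V=0.0000[hold]; j=4 S=155.4867 intr=0.0000 cont=0.0000 V=0.0000[hold]; j=5 S=186.8901 intr=0.0000 cont=0.0000 V=0.0000[hold]; j=6 S=224.6361 intr=0.0000 cont=0.0000 V=0.0000[hold]  S*(6)=89.5393
k=5: j=0 S=81.6709 intr=20.6591 cont=20.3985 V=20.6591[EX]; j=1 S=98.1658 intr=4.1642 cont=7.5307 V=7.5307[hold]; j=2 S=117.9922 intr=0.0000 cont=1.0739 V=1.0739[hold]; j=3 S=141.8230 intr=0.0000 cont=0.0000 V=0.0000[hold]; j=4 S=170.4668 intr=0.0000 cont=0.0000 V=0.0000[hold]; j=5 S=204.8957 intr=0.0000 cont=0.0000 V=0.0000[hold]  S*(5)=81.6709
k=4: j=0 S=89.5393 intr=12.7907 cont=14.1784 V=14.1784[hold]; j=1 S=107.6234 intr=0.0000 cont=4.3500 V=4.3500[hold]; j=2 S=129.3600 intr=0.0000 cont=0.5453 V=0.5453[hold]; j=3 S=155.4867 intr=0.0000 cont=0.0000 V=0.0000[hold]; j=4 S=186.8901 intr=0.0000 cont=0.0000 V=0.0000[hold]  S*(4)=-
k=3: j=0 S=98.1658 intr=4.1642 cont=9.3300 V=9.3300[hold]; j=1 S=117.9922 intr=0.0000 cont=2.4760 V=2.4760[hold]; j=2 S=141.8230 intr=0.0000 cont=0.2769 V=0.2769[hold]; j=3 S=170.4668 intr=0.0000 cont=0.0000 V=0.0000[hold]  S*(3)=-
k=2: j=0 S=107.6234 intr=0.0000 cont=5.9503 V=5.9503[hold]; j=1 S=129.3600 intr=0.0000 cont=1.3930 V=1.3930[hold]; j=2 S=155.4867 intr=0.0000 cont=0.1406 V=0.1406[hold]  S*(2)=-
k=1: j=0 S=117.9922 intr=0.0000 cont=3.7037 V=3.7037[hold]; j=1 S=141.8230 intr=0.0000 cont=0.7762 V=0.7762[hold]  S*(1)=-
k=0: j=0 S=129.3600 intr=0.0000 cont=2.2609 V=2.2609[hold]  S*(0)=-

price = 2.2609
boundary = - - - - - 81.6709 89.5393
tree:
2.2609
3.7037 0.7762
5.9503 1.3930 0.1406
9.3300 2.4760 0.2769 0.0000
14.1784 4.3500 0.5453 0.0000 0.0000
20.6591 7.5307 1.0739 0.0000 0.0000 0.0000
27.8361 12.7907 2.1146 0.0000 0.0000 0.0000 0.0000
34.3824 20.6591 4.1642 0.0000 0.0000 0.0000 0.0000 0.0000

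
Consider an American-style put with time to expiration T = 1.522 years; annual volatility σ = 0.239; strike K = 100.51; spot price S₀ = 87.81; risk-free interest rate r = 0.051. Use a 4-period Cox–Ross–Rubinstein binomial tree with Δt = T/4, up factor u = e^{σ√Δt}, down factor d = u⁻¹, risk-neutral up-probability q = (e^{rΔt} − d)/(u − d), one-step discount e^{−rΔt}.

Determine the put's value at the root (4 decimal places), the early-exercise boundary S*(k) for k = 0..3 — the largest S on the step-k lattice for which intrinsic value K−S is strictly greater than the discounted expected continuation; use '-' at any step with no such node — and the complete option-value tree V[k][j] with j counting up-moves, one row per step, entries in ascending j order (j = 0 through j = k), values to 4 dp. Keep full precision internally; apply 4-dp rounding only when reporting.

price = 15.6114
boundary = - 75.7735 65.3869 75.7735
tree:
15.6114
24.7365 8.0785
35.1231 14.4602 2.7052
44.0859 24.7365 5.8614 0.0000
51.8202 35.1231 12.7000 0.0000 0.0000

Δt=0.38050, u=1.15885, d=0.86293, q=0.52943, disc=e^(-rΔt)=0.98078
k=4 terminal: V=max(K-S,0) → 51.8202 35.1231 12.7000 0.0000 0.0000
k=3: j=0 S=56.4241 intr=44.0859 cont=42.1543 V=44.0859[EX]; j=1 S=75.7735 intr=24.7365 cont=22.8048 V=24.7365[EX]; j=2 S=101.7584 intr=0.0000 cont=5.8614 V=5.8614[hold]; j=3 S=136.6543 intr=0.0000 cont=0.0000 V=0.0000[hold]  S*(3)=75.7735
k=2: j=0 S=65.3869 intr=35.1231 cont=33.1914 V=35.1231[EX]; j=1 S=87.8100 intr=12.7000 cont=14.4602 V=14.4602[hold]; j=2 S=117.9226 intr=0.0000 cont=2.7052 V=2.7052[hold]  S*(2)=65.3869
k=1: j=0 S=75.7735 intr=24.7365 cont=23.7188 V=24.7365[EX]; j=1 S=101.7584 intr=0.0000 cont=8.0785 V=8.0785[hold]  S*(1)=75.7735
k=0: j=0 S=87.8100 intr=12.7000 cont=15.6114 V=15.6114[hold]  S*(0)=-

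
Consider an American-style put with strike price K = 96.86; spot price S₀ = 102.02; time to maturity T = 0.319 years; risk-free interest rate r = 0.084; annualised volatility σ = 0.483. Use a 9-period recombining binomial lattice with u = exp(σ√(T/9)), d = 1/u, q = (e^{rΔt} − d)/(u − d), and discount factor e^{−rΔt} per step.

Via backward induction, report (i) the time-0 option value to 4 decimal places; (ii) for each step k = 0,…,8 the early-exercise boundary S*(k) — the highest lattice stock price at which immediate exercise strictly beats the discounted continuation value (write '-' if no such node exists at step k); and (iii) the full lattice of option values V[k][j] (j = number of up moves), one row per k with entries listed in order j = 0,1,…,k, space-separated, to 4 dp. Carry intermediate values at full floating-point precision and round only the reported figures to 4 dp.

price = 7.5572
boundary = - - - - 70.9118 64.7481 70.9118 77.6623 85.0554
tree:
7.5572
10.7636 4.3141
14.9133 6.5723 2.0239
20.0231 9.7622 3.3400 0.6863
25.9482 14.0667 5.4061 1.2409 0.1216
32.1119 19.5367 8.5411 2.2232 0.2408 0.0000
37.7399 25.9482 13.0783 3.9387 0.4770 0.0000 0.0000
42.8787 32.1119 19.1977 6.8807 0.9450 0.0000 0.0000 0.0000
47.5708 37.7399 25.9482 11.8046 1.8718 0.0000 0.0000 0.0000 0.0000
51.8551 42.8787 32.1119 19.1977 3.7077 0.0000 0.0000 0.0000 0.0000 0.0000

Δt=0.03544, u=1.09520, d=0.91308, q=0.49366, disc=e^(-rΔt)=0.99703
k=9 terminal: V=max(K-S,0) → 51.8551 42.8787 32.1119 19.1977 3.7077 0.0000 0.0000 0.0000 0.0000 0.0000
k=8: j=0 S=49.2892 intr=47.5708 cont=47.2828 V=47.5708[EX]; j=1 S=59.1201 intr=37.7399 cont=37.4519 V=37.7399[EX]; j=2 S=70.9118 intr=25.9482 cont=25.6602 V=25.9482[EX]; j=3 S=85.0554 intr=11.8046 cont=11.5166 V=11.8046[EX]; j=4 S=102.0200 intr=0.0000 cont=1.8718 V=1.8718[hold]; j=5 S=122.3682 intr=0.0000 cont=0.0000 V=0.0000[hold]; j=6 S=146.7750 intr=0.0000 cont=0.0000 V=0.0000[hold]; j=7 S=176.0497 intr=0.0000 cont=0.0000 V=0.0000[hold]; j=8 S=211.1634 intr=0.0000 cont=0.0000 V=0.0000[hold]  S*(8)=85.0554
k=7: j=0 S=53.9813 intr=42.8787 cont=42.5907 V=42.8787[EX]; j=1 S=64.7481 intr=32.1119 cont=31.8240 V=32.1119[EX]; j=2 S=77.6623 intr=19.1977 cont=18.9097 V=19.1977[EX]; j=3 S=93.1523 intr=3.7077 cont=6.8807 V=6.8807[hold]; j=4 S=111.7319 intr=0.0000 cont=0.9450 V=0.9450[hold]; j=5 S=134.0171 intr=0.0000 cont=0.0000 V=0.0000[hold]; j=6 S=160.7473 intr=0.0000 cont=0.0000 V=0.0000[hold]; j=7 S=192.8089 intr=0.0000 cont=0.0000 V=0.0000[hold]  S*(7)=77.6623
k=6: j=0 S=59.1201 intr=37.7399 cont=37.4519 V=37.7399[EX]; j=1 S=70.9118 intr=25.9482 cont=25.6602 V=25.9482[EX]; j=2 S=85.0554 intr=11.8046 cont=13.0783 V=13.0783[hold]; j=3 S=102.0200 intr=0.0000 cont=3.9387 V=3.9387[hold]; j=4 S=122.3682 intr=0.0000 cont=0.4770 V=0.4770[hold]; j=5 S=146.7750 intr=0.0000 cont=0.0000 V=0.0000[hold]; j=6 S=176.0497 intr=0.0000 cont=0.0000 V=0.0000[hold]  S*(6)=70.9118
k=5: j=0 S=64.7481 intr=32.1119 cont=31.8240 V=32.1119[EX]; j=1 S=77.6623 intr=19.1977 cont=19.5367 V=19.5367[hold]; j=2 S=93.1523 intr=3.7077 cont=8.5411 V=8.5411[hold]; j=3 S=111.7319 intr=0.0000 cont=2.2232 V=2.2232[hold]; j=4 S=134.0171 intr=0.0000 cont=0.2408 V=0.2408[hold]; j=5 S=160.7473 intr=0.0000 cont=0.0000 V=0.0000[hold]  S*(5)=64.7481
k=4: j=0 S=70.9118 intr=25.9482 cont=25.8271 V=25.9482[EX]; j=1 S=85.0554 intr=11.8046 cont=14.0667 V=14.0667[hold]; j=2 S=102.0200 intr=0.0000 cont=5.4061 V=5.4061[hold]; j=3 S=122.3682 intr=0.0000 cont=1.2409 V=1.2409[hold]; j=4 S=146.7750 intr=0.0000 cont=0.1216 V=0.1216[hold]  S*(4)=70.9118
k=3: j=0 S=77.6623 intr=19.1977 cont=20.0231 V=20.0231[hold]; j=1 S=93.1523 intr=3.7077 cont=9.7622 V=9.7622[hold]; j=2 S=111.7319 intr=0.0000 cont=3.3400 V=3.3400[hold]; j=3 S=134.0171 intr=0.0000 cont=0.6863 V=0.6863[hold]  S*(3)=-
k=2: j=0 S=85.0554 intr=11.8046 cont=14.9133 V=14.9133[hold]; j=1 S=102.0200 intr=0.0000 cont=6.5723 V=6.5723[hold]; j=2 S=122.3682 intr=0.0000 cont=2.0239 V=2.0239[hold]  S*(2)=-
k=1: j=0 S=93.1523 intr=3.7077 cont=10.7636 V=10.7636[hold]; j=1 S=111.7319 intr=0.0000 cont=4.3141 V=4.3141[hold]  S*(1)=-
k=0: j=0 S=102.0200 intr=0.0000 cont=7.5572 V=7.5572[hold]  S*(0)=-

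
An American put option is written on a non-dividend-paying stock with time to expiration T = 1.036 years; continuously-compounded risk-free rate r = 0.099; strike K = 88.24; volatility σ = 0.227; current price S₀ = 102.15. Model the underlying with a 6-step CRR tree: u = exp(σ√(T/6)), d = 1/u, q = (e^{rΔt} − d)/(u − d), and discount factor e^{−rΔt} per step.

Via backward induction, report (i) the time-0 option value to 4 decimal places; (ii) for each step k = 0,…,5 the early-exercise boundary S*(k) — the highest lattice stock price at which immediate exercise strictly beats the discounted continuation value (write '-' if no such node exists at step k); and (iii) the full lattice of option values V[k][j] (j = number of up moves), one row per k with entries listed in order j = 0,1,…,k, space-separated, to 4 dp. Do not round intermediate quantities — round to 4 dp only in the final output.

params: Δt=0.17267 u=1.09892 d=0.90999 q=0.56769 e^(-rΔt)=0.98305
t_6 payoffs: 30.2374 18.1949 3.6521 0.0000 0.0000 0.0000 0.0000
t_5: node(5,0) S=63.7401 payoff=24.4999 vs cont=23.0044 → 24.4999 [stop]  node(5,1) S=76.9738 payoff=11.2662 vs cont=9.7706 → 11.2662 [stop]  node(5,2) S=92.9551 payoff=0.0000 vs cont=1.5521 → 1.5521 [wait]  node(5,3) S=112.2544 payoff=0.0000 vs cont=0.0000 → 0.0000 [wait]  node(5,4) S=135.5607 payoff=0.0000 vs cont=0.0000 → 0.0000 [wait]  node(5,5) S=163.7058 payoff=0.0000 vs cont=0.0000 → 0.0000 [wait]  ⇒ S*(5)=76.9738
t_4: node(4,0) S=70.0451 payoff=18.1949 vs cont=16.6993 → 18.1949 [stop]  node(4,1) S=84.5879 payoff=3.6521 vs cont=5.6541 → 5.6541 [wait]  node(4,2) S=102.1500 payoff=0.0000 vs cont=0.6596 → 0.6596 [wait]  node(4,3) S=123.3584 payoff=0.0000 vs cont=0.0000 → 0.0000 [wait]  node(4,4) S=148.9700 payoff=0.0000 vs cont=0.0000 → 0.0000 [wait]  ⇒ S*(4)=70.0451
t_3: node(3,0) S=76.9738 payoff=11.2662 vs cont=10.8879 → 11.2662 [stop]  node(3,1) S=92.9551 payoff=0.0000 vs cont=2.7710 → 2.7710 [wait]  node(3,2) S=112.2544 payoff=0.0000 vs cont=0.2803 → 0.2803 [wait]  node(3,3) S=135.5607 payoff=0.0000 vs cont=0.0000 → 0.0000 [wait]  ⇒ S*(3)=76.9738
t_2: node(2,0) S=84.5879 payoff=3.6521 vs cont=6.3343 → 6.3343 [wait]  node(2,1) S=102.1500 payoff=0.0000 vs cont=1.3341 → 1.3341 [wait]  node(2,2) S=123.3584 payoff=0.0000 vs cont=0.1191 → 0.1191 [wait]  ⇒ S*(2)=-
t_1: node(1,0) S=92.9551 payoff=0.0000 vs cont=3.4365 → 3.4365 [wait]  node(1,1) S=112.2544 payoff=0.0000 vs cont=0.6334 → 0.6334 [wait]  ⇒ S*(1)=-
t_0: node(0,0) S=102.1500 payoff=0.0000 vs cont=1.8139 → 1.8139 [wait]  ⇒ S*(0)=-

price = 1.8139
boundary = - - - 76.9738 70.0451 76.9738
tree:
1.8139
3.4365 0.6334
6.3343 1.3341 0.1191
11.2662 2.7710 0.2803 0.0000
18.1949 5.6541 0.6596 0.0000 0.0000
24.4999 11.2662 1.5521 0.0000 0.0000 0.0000
30.2374 18.1949 3.6521 0.0000 0.0000 0.0000 0.0000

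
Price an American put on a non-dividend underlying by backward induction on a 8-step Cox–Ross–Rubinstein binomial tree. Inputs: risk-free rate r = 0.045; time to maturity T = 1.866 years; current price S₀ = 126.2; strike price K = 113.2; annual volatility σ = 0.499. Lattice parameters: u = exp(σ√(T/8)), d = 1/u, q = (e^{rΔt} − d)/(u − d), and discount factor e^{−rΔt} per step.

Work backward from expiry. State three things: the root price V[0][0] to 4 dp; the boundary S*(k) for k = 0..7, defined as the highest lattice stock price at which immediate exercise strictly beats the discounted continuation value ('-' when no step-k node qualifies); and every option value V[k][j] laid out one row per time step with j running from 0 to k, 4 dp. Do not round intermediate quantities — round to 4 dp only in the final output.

params: Δt=0.23325 u=1.27252 d=0.78584 q=0.46172 e^(-rΔt)=0.98956
t_8 payoffs: 94.8452 83.4780 65.0712 35.2651 0.0000 0.0000 0.0000 0.0000 0.0000
t_7: node(7,0) S=23.3568 payoff=89.8432 vs cont=88.6612 → 89.8432 [stop]  node(7,1) S=37.8217 payoff=75.3783 vs cont=74.1963 → 75.3783 [stop]  node(7,2) S=61.2447 payoff=51.9553 vs cont=50.7733 → 51.9553 [stop]  node(7,3) S=99.1735 payoff=14.0265 vs cont=18.7842 → 18.7842 [wait]  node(7,4) S=160.5916 payoff=0.0000 vs cont=0.0000 → 0.0000 [wait]  node(7,5) S=260.0460 payoff=0.0000 vs cont=0.0000 → 0.0000 [wait]  node(7,6) S=421.0924 payoff=0.0000 vs cont=0.0000 → 0.0000 [wait]  node(7,7) S=681.8747 payoff=0.0000 vs cont=0.0000 → 0.0000 [wait]  ⇒ S*(7)=61.2447
t_6: node(6,0) S=29.7220 payoff=83.4780 vs cont=82.2961 → 83.4780 [stop]  node(6,1) S=48.1288 payoff=65.0712 vs cont=63.8892 → 65.0712 [stop]  node(6,2) S=77.9349 payoff=35.2651 vs cont=36.2569 → 36.2569 [wait]  node(6,3) S=126.2000 payoff=0.0000 vs cont=10.0056 → 10.0056 [wait]  node(6,4) S=204.3556 payoff=0.0000 vs cont=0.0000 → 0.0000 [wait]  node(6,5) S=330.9130 payoff=0.0000 vs cont=0.0000 → 0.0000 [wait]  node(6,6) S=535.8472 payoff=0.0000 vs cont=0.0000 → 0.0000 [wait]  ⇒ S*(6)=48.1288
t_5: node(5,0) S=37.8217 payoff=75.3783 vs cont=74.1963 → 75.3783 [stop]  node(5,1) S=61.2447 payoff=51.9553 vs cont=51.2265 → 51.9553 [stop]  node(5,2) S=99.1735 payoff=14.0265 vs cont=23.8841 → 23.8841 [wait]  node(5,3) S=160.5916 payoff=0.0000 vs cont=5.3295 → 5.3295 [wait]  node(5,4) S=260.0460 payoff=0.0000 vs cont=0.0000 → 0.0000 [wait]  node(5,5) S=421.0924 payoff=0.0000 vs cont=0.0000 → 0.0000 [wait]  ⇒ S*(5)=61.2447
t_4: node(4,0) S=48.1288 payoff=65.0712 vs cont=63.8892 → 65.0712 [stop]  node(4,1) S=77.9349 payoff=35.2651 vs cont=38.5871 → 38.5871 [wait]  node(4,2) S=126.2000 payoff=0.0000 vs cont=15.1571 → 15.1571 [wait]  node(4,3) S=204.3556 payoff=0.0000 vs cont=2.8388 → 2.8388 [wait]  node(4,4) S=330.9130 payoff=0.0000 vs cont=0.0000 → 0.0000 [wait]  ⇒ S*(4)=48.1288
t_3: node(3,0) S=61.2447 payoff=51.9553 vs cont=52.2912 → 52.2912 [wait]  node(3,1) S=99.1735 payoff=14.0265 vs cont=27.4790 → 27.4790 [wait]  node(3,2) S=160.5916 payoff=0.0000 vs cont=9.3706 → 9.3706 [wait]  node(3,3) S=260.0460 payoff=0.0000 vs cont=1.5121 → 1.5121 [wait]  ⇒ S*(3)=-
t_2: node(2,0) S=77.9349 payoff=35.2651 vs cont=40.4085 → 40.4085 [wait]  node(2,1) S=126.2000 payoff=0.0000 vs cont=18.9184 → 18.9184 [wait]  node(2,2) S=204.3556 payoff=0.0000 vs cont=5.6822 → 5.6822 [wait]  ⇒ S*(2)=-
t_1: node(1,0) S=99.1735 payoff=14.0265 vs cont=30.1677 → 30.1677 [wait]  node(1,1) S=160.5916 payoff=0.0000 vs cont=12.6732 → 12.6732 [wait]  ⇒ S*(1)=-
t_0: node(0,0) S=126.2000 payoff=0.0000 vs cont=21.8595 → 21.8595 [wait]  ⇒ S*(0)=-

price = 21.8595
boundary = - - - - 48.1288 61.2447 48.1288 61.2447
tree:
21.8595
30.1677 12.6732
40.4085 18.9184 5.6822
52.2912 27.4790 9.3706 1.5121
65.0712 38.5871 15.1571 2.8388 0.0000
75.3783 51.9553 23.8841 5.3295 0.0000 0.0000
83.4780 65.0712 36.2569 10.0056 0.0000 0.0000 0.0000
89.8432 75.3783 51.9553 18.7842 0.0000 0.0000 0.0000 0.0000
94.8452 83.4780 65.0712 35.2651 0.0000 0.0000 0.0000 0.0000 0.0000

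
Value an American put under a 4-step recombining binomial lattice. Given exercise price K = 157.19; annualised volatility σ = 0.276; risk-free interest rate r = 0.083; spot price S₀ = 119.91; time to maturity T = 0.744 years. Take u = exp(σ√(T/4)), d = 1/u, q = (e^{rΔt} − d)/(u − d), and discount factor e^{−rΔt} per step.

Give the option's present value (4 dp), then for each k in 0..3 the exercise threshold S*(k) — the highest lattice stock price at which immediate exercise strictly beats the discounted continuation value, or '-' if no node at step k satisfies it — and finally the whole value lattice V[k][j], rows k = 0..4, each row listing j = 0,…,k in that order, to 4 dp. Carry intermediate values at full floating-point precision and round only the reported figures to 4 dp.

price = 37.2800
boundary = 119.9100 106.4536 119.9100 135.0674
tree:
37.2800
50.7364 23.0298
62.6828 37.2800 11.3369
73.2885 50.7364 22.1226 2.3096
82.7040 62.6828 37.2800 5.0492 0.0000

Δt=0.18600  u=1.12641  d=0.88778  q=0.53547  discount=0.98468
step 4 (expiry): payoffs max(K−S,0) = 82.7040 62.6828 37.2800 5.0492 0.0000
step 3: (k=3,j=0): S=83.9015, (K−S)⁺=73.2885, hold=70.8804 ⇒ V=73.2885 exercise | (k=3,j=1): S=106.4536, (K−S)⁺=50.7364, hold=48.3284 ⇒ V=50.7364 exercise | (k=3,j=2): S=135.0674, (K−S)⁺=22.1226, hold=19.7145 ⇒ V=22.1226 exercise | (k=3,j=3): S=171.3724, (K−S)⁺=0.0000, hold=2.3096 ⇒ V=2.3096 continue  boundary S*=135.0674
step 2: (k=2,j=0): S=94.5072, (K−S)⁺=62.6828, hold=60.2747 ⇒ V=62.6828 exercise | (k=2,j=1): S=119.9100, (K−S)⁺=37.2800, hold=34.8719 ⇒ V=37.2800 exercise | (k=2,j=2): S=152.1408, (K−S)⁺=5.0492, hold=11.3369 ⇒ V=11.3369 continue  boundary S*=119.9100
step 1: (k=1,j=0): S=106.4536, (K−S)⁺=50.7364, hold=48.3284 ⇒ V=50.7364 exercise | (k=1,j=1): S=135.0674, (K−S)⁺=22.1226, hold=23.0298 ⇒ V=23.0298 continue  boundary S*=106.4536
step 0: (k=0,j=0): S=119.9100, (K−S)⁺=37.2800, hold=35.3503 ⇒ V=37.2800 exercise  boundary S*=119.9100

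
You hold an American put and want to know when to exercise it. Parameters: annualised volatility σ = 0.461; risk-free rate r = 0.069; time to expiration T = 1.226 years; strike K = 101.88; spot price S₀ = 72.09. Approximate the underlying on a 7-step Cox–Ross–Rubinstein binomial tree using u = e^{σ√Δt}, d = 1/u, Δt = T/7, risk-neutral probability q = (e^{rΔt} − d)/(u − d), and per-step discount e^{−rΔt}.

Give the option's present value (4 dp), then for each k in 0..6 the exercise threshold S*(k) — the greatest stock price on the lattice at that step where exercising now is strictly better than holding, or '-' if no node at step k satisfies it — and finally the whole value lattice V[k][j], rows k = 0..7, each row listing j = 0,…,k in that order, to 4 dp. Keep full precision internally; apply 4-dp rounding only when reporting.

price = 32.5806
boundary = - 59.4411 49.0116 59.4411 49.0116 59.4411 72.0900
tree:
32.5806
42.4389 22.8578
52.8684 31.7189 13.9568
61.4679 42.4389 21.0531 6.7191
68.5586 52.8684 30.6107 11.3620 1.9231
74.4051 61.4679 42.4389 18.7318 3.7666 0.0000
79.2259 68.5586 52.8684 29.7900 7.3773 0.0000 0.0000
83.2007 74.4051 61.4679 42.4389 14.4495 0.0000 0.0000 0.0000

Δt=0.17514  u=1.21280  d=0.82454  q=0.48323  discount=0.98799
step 7 (expiry): payoffs max(K−S,0) = 83.2007 74.4051 61.4679 42.4389 14.4495 0.0000 0.0000 0.0000
step 6: (k=6,j=0): S=22.6541, (K−S)⁺=79.2259, hold=78.0021 ⇒ V=79.2259 exercise | (k=6,j=1): S=33.3214, (K−S)⁺=68.5586, hold=67.3348 ⇒ V=68.5586 exercise | (k=6,j=2): S=49.0116, (K−S)⁺=52.8684, hold=51.6446 ⇒ V=52.8684 exercise | (k=6,j=3): S=72.0900, (K−S)⁺=29.7900, hold=28.5662 ⇒ V=29.7900 exercise | (k=6,j=4): S=106.0354, (K−S)⁺=0.0000, hold=7.3773 ⇒ V=7.3773 continue | (k=6,j=5): S=155.9649, (K−S)⁺=0.0000, hold=0.0000 ⇒ V=0.0000 continue | (k=6,j=6): S=229.4048, (K−S)⁺=0.0000, hold=0.0000 ⇒ V=0.0000 continue  boundary S*=72.0900
step 5: (k=5,j=0): S=27.4749, (K−S)⁺=74.4051, hold=73.1814 ⇒ V=74.4051 exercise | (k=5,j=1): S=40.4121, (K−S)⁺=61.4679, hold=60.2441 ⇒ V=61.4679 exercise | (k=5,j=2): S=59.4411, (K−S)⁺=42.4389, hold=41.2151 ⇒ V=42.4389 exercise | (k=5,j=3): S=87.4305, (K−S)⁺=14.4495, hold=18.7318 ⇒ V=18.7318 continue | (k=5,j=4): S=128.5994, (K−S)⁺=0.0000, hold=3.7666 ⇒ V=3.7666 continue | (k=5,j=5): S=189.1536, (K−S)⁺=0.0000, hold=0.0000 ⇒ V=0.0000 continue  boundary S*=59.4411
step 4: (k=4,j=0): S=33.3214, (K−S)⁺=68.5586, hold=67.3348 ⇒ V=68.5586 exercise | (k=4,j=1): S=49.0116, (K−S)⁺=52.8684, hold=51.6446 ⇒ V=52.8684 exercise | (k=4,j=2): S=72.0900, (K−S)⁺=29.7900, hold=30.6107 ⇒ V=30.6107 continue | (k=4,j=3): S=106.0354, (K−S)⁺=0.0000, hold=11.3620 ⇒ V=11.3620 continue | (k=4,j=4): S=155.9649, (K−S)⁺=0.0000, hold=1.9231 ⇒ V=1.9231 continue  boundary S*=49.0116
step 3: (k=3,j=0): S=40.4121, (K−S)⁺=61.4679, hold=60.2441 ⇒ V=61.4679 exercise | (k=3,j=1): S=59.4411, (K−S)⁺=42.4389, hold=41.6069 ⇒ V=42.4389 exercise | (k=3,j=2): S=87.4305, (K−S)⁺=14.4495, hold=21.0531 ⇒ V=21.0531 continue | (k=3,j=3): S=128.5994, (K−S)⁺=0.0000, hold=6.7191 ⇒ V=6.7191 continue  boundary S*=59.4411
step 2: (k=2,j=0): S=49.0116, (K−S)⁺=52.8684, hold=51.6446 ⇒ V=52.8684 exercise | (k=2,j=1): S=72.0900, (K−S)⁺=29.7900, hold=31.7189 ⇒ V=31.7189 continue | (k=2,j=2): S=106.0354, (K−S)⁺=0.0000, hold=13.9568 ⇒ V=13.9568 continue  boundary S*=49.0116
step 1: (k=1,j=0): S=59.4411, (K−S)⁺=42.4389, hold=42.1360 ⇒ V=42.4389 exercise | (k=1,j=1): S=87.4305, (K−S)⁺=14.4495, hold=22.8578 ⇒ V=22.8578 continue  boundary S*=59.4411
step 0: (k=0,j=0): S=72.0900, (K−S)⁺=29.7900, hold=32.5806 ⇒ V=32.5806 continue  boundary S*=-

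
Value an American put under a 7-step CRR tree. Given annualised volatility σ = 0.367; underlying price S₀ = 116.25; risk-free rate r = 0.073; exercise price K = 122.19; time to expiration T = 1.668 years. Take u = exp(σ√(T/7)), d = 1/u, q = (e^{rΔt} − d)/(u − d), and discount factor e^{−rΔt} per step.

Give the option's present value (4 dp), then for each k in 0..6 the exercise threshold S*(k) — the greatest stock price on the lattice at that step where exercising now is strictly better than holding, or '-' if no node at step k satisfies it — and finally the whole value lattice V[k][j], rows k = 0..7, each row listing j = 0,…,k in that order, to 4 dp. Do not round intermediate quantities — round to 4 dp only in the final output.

price = 19.6612
boundary = - - 81.2430 67.9176 81.2430 67.9176 81.2430
tree:
19.6612
28.8627 11.2919
40.9470 17.9770 5.1072
54.2724 27.6916 9.0441 1.4113
65.4122 40.9470 15.6130 2.8955 0.0000
74.7248 54.2724 25.9954 5.9408 0.0000 0.0000
82.5100 65.4122 40.9470 12.1886 0.0000 0.0000 0.0000
89.0183 74.7248 54.2724 25.0072 0.0000 0.0000 0.0000 0.0000

params: Δt=0.23829 u=1.19620 d=0.83598 q=0.50404 e^(-rΔt)=0.98276
t_7 payoffs: 89.0183 74.7248 54.2724 25.0072 0.0000 0.0000 0.0000 0.0000
t_6: node(6,0) S=39.6800 payoff=82.5100 vs cont=80.4029 → 82.5100 [stop]  node(6,1) S=56.7778 payoff=65.4122 vs cont=63.3051 → 65.4122 [stop]  node(6,2) S=81.2430 payoff=40.9470 vs cont=38.8399 → 40.9470 [stop]  node(6,3) S=116.2500 payoff=5.9400 vs cont=12.1886 → 12.1886 [wait]  node(6,4) S=166.3413 payoff=0.0000 vs cont=0.0000 → 0.0000 [wait]  node(6,5) S=238.0165 payoff=0.0000 vs cont=0.0000 → 0.0000 [wait]  node(6,6) S=340.5761 payoff=0.0000 vs cont=0.0000 → 0.0000 [wait]  ⇒ S*(6)=81.2430
t_5: node(5,0) S=47.4652 payoff=74.7248 vs cont=72.6177 → 74.7248 [stop]  node(5,1) S=67.9176 payoff=54.2724 vs cont=52.1653 → 54.2724 [stop]  node(5,2) S=97.1828 payoff=25.0072 vs cont=25.9954 → 25.9954 [wait]  node(5,3) S=139.0582 payoff=0.0000 vs cont=5.9408 → 5.9408 [wait]  node(5,4) S=198.9773 payoff=0.0000 vs cont=0.0000 → 0.0000 [wait]  node(5,5) S=284.7152 payoff=0.0000 vs cont=0.0000 → 0.0000 [wait]  ⇒ S*(5)=67.9176
t_4: node(4,0) S=56.7778 payoff=65.4122 vs cont=63.3051 → 65.4122 [stop]  node(4,1) S=81.2430 payoff=40.9470 vs cont=39.3294 → 40.9470 [stop]  node(4,2) S=116.2500 payoff=5.9400 vs cont=15.6130 → 15.6130 [wait]  node(4,3) S=166.3413 payoff=0.0000 vs cont=2.8955 → 2.8955 [wait]  node(4,4) S=238.0165 payoff=0.0000 vs cont=0.0000 → 0.0000 [wait]  ⇒ S*(4)=81.2430
t_3: node(3,0) S=67.9176 payoff=54.2724 vs cont=52.1653 → 54.2724 [stop]  node(3,1) S=97.1828 payoff=25.0072 vs cont=27.6916 → 27.6916 [wait]  node(3,2) S=139.0582 payoff=0.0000 vs cont=9.0441 → 9.0441 [wait]  node(3,3) S=198.9773 payoff=0.0000 vs cont=1.4113 → 1.4113 [wait]  ⇒ S*(3)=67.9176
t_2: node(2,0) S=81.2430 payoff=40.9470 vs cont=40.1697 → 40.9470 [stop]  node(2,1) S=116.2500 payoff=5.9400 vs cont=17.9770 → 17.9770 [wait]  node(2,2) S=166.3413 payoff=0.0000 vs cont=5.1072 → 5.1072 [wait]  ⇒ S*(2)=81.2430
t_1: node(1,0) S=97.1828 payoff=25.0072 vs cont=28.8627 → 28.8627 [wait]  node(1,1) S=139.0582 payoff=0.0000 vs cont=11.2919 → 11.2919 [wait]  ⇒ S*(1)=-
t_0: node(0,0) S=116.2500 payoff=5.9400 vs cont=19.6612 → 19.6612 [wait]  ⇒ S*(0)=-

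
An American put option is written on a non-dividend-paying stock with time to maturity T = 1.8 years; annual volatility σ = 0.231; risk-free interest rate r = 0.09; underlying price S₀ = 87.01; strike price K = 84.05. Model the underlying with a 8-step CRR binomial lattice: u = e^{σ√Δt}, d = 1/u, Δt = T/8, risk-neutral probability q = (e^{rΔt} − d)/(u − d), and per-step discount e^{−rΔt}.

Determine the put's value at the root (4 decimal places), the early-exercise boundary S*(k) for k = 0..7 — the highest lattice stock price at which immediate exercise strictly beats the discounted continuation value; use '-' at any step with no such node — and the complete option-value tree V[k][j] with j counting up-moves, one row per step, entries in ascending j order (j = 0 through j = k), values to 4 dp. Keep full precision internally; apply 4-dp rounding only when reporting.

Δt=0.22500, u=1.11580, d=0.89622, q=0.56579, disc=e^(-rΔt)=0.97995
k=8 terminal: V=max(K-S,0) → 47.8362 38.9634 27.9166 14.1632 0.0000 0.0000 0.0000 0.0000 0.0000
k=7: j=0 S=40.4074 intr=43.6426 cont=41.9577 V=43.6426[EX]; j=1 S=50.3077 intr=33.7423 cont=32.0574 V=33.7423[EX]; j=2 S=62.6338 intr=21.4162 cont=19.7314 V=21.4162[EX]; j=3 S=77.9798 intr=6.0702 cont=6.0265 V=6.0702[EX]; j=4 S=97.0859 intr=0.0000 cont=0.0000 V=0.0000[hold]; j=5 S=120.8732 intr=0.0000 cont=0.0000 V=0.0000[hold]; j=6 S=150.4886 intr=0.0000 cont=0.0000 V=0.0000[hold]; j=7 S=187.3603 intr=0.0000 cont=0.0000 V=0.0000[hold]  S*(7)=77.9798
k=6: j=0 S=45.0866 intr=38.9634 cont=37.2785 V=38.9634[EX]; j=1 S=56.1334 intr=27.9166 cont=26.2317 V=27.9166[EX]; j=2 S=69.8868 intr=14.1632 cont=12.4783 V=14.1632[EX]; j=3 S=87.0100 intr=0.0000 cont=2.5829 V=2.5829[hold]; j=4 S=108.3286 intr=0.0000 cont=0.0000 V=0.0000[hold]; j=5 S=134.8705 intr=0.0000 cont=0.0000 V=0.0000[hold]; j=6 S=167.9155 intr=0.0000 cont=0.0000 V=0.0000[hold]  S*(6)=69.8868
k=5: j=0 S=50.3077 intr=33.7423 cont=32.0574 V=33.7423[EX]; j=1 S=62.6338 intr=21.4162 cont=19.7314 V=21.4162[EX]; j=2 S=77.9798 intr=6.0702 cont=7.4585 V=7.4585[hold]; j=3 S=97.0859 intr=0.0000 cont=1.0990 V=1.0990[hold]; j=4 S=120.8732 intr=0.0000 cont=0.0000 V=0.0000[hold]; j=5 S=150.4886 intr=0.0000 cont=0.0000 V=0.0000[hold]  S*(5)=62.6338
k=4: j=0 S=56.1334 intr=27.9166 cont=26.2317 V=27.9166[EX]; j=1 S=69.8868 intr=14.1632 cont=13.2481 V=14.1632[EX]; j=2 S=87.0100 intr=0.0000 cont=3.7830 V=3.7830[hold]; j=3 S=108.3286 intr=0.0000 cont=0.4676 V=0.4676[hold]; j=4 S=134.8705 intr=0.0000 cont=0.0000 V=0.0000[hold]  S*(4)=69.8868
k=3: j=0 S=62.6338 intr=21.4162 cont=19.7314 V=21.4162[EX]; j=1 S=77.9798 intr=6.0702 cont=8.1239 V=8.1239[hold]; j=2 S=97.0859 intr=0.0000 cont=1.8689 V=1.8689[hold]; j=3 S=120.8732 intr=0.0000 cont=0.1990 V=0.1990[hold]  S*(3)=62.6338
k=2: j=0 S=69.8868 intr=14.1632 cont=13.6170 V=14.1632[EX]; j=1 S=87.0100 intr=0.0000 cont=4.4930 V=4.4930[hold]; j=2 S=108.3286 intr=0.0000 cont=0.9056 V=0.9056[hold]  S*(2)=69.8868
k=1: j=0 S=77.9798 intr=6.0702 cont=8.5176 V=8.5176[hold]; j=1 S=97.0859 intr=0.0000 cont=2.4139 V=2.4139[hold]  S*(1)=-
k=0: j=0 S=87.0100 intr=0.0000 cont=4.9626 V=4.9626[hold]  S*(0)=-

price = 4.9626
boundary = - - 69.8868 62.6338 69.8868 62.6338 69.8868 77.9798
tree:
4.9626
8.5176 2.4139
14.1632 4.4930 0.9056
21.4162 8.1239 1.8689 0.1990
27.9166 14.1632 3.7830 0.4676 0.0000
33.7423 21.4162 7.4585 1.0990 0.0000 0.0000
38.9634 27.9166 14.1632 2.5829 0.0000 0.0000 0.0000
43.6426 33.7423 21.4162 6.0702 0.0000 0.0000 0.0000 0.0000
47.8362 38.9634 27.9166 14.1632 0.0000 0.0000 0.0000 0.0000 0.0000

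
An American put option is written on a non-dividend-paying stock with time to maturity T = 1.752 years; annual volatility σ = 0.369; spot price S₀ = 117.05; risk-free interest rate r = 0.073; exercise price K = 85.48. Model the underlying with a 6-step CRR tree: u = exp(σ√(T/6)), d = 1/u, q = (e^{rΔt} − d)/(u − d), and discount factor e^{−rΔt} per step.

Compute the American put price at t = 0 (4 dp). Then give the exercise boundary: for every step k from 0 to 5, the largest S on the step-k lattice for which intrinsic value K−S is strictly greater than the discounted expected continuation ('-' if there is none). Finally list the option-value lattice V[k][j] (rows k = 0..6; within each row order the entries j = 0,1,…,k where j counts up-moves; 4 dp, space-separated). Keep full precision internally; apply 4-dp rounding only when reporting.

params: Δt=0.29200 u=1.22067 d=0.81922 q=0.50398 e^(-rΔt)=0.97891
t_6 payoffs: 50.0974 32.7590 6.9243 0.0000 0.0000 0.0000 0.0000
t_5: node(5,0) S=43.1904 payoff=42.2896 vs cont=40.4868 → 42.2896 [stop]  node(5,1) S=64.3548 payoff=21.1252 vs cont=19.3224 → 21.1252 [stop]  node(5,2) S=95.8903 payoff=0.0000 vs cont=3.3621 → 3.3621 [wait]  node(5,3) S=142.8790 payoff=0.0000 vs cont=0.0000 → 0.0000 [wait]  node(5,4) S=212.8933 payoff=0.0000 vs cont=0.0000 → 0.0000 [wait]  node(5,5) S=317.2164 payoff=0.0000 vs cont=0.0000 → 0.0000 [wait]  ⇒ S*(5)=64.3548
t_4: node(4,0) S=52.7210 payoff=32.7590 vs cont=30.9561 → 32.7590 [stop]  node(4,1) S=78.5557 payoff=6.9243 vs cont=11.9162 → 11.9162 [wait]  node(4,2) S=117.0500 payoff=0.0000 vs cont=1.6325 → 1.6325 [wait]  node(4,3) S=174.4075 payoff=0.0000 vs cont=0.0000 → 0.0000 [wait]  node(4,4) S=259.8716 payoff=0.0000 vs cont=0.0000 → 0.0000 [wait]  ⇒ S*(4)=52.7210
t_3: node(3,0) S=64.3548 payoff=21.1252 vs cont=21.7852 → 21.7852 [wait]  node(3,1) S=95.8903 payoff=0.0000 vs cont=6.5914 → 6.5914 [wait]  node(3,2) S=142.8790 payoff=0.0000 vs cont=0.7927 → 0.7927 [wait]  node(3,3) S=212.8933 payoff=0.0000 vs cont=0.0000 → 0.0000 [wait]  ⇒ S*(3)=-
t_2: node(2,0) S=78.5557 payoff=6.9243 vs cont=13.8298 → 13.8298 [wait]  node(2,1) S=117.0500 payoff=0.0000 vs cont=3.5915 → 3.5915 [wait]  node(2,2) S=174.4075 payoff=0.0000 vs cont=0.3849 → 0.3849 [wait]  ⇒ S*(2)=-
t_1: node(1,0) S=95.8903 payoff=0.0000 vs cont=8.4870 → 8.4870 [wait]  node(1,1) S=142.8790 payoff=0.0000 vs cont=1.9338 → 1.9338 [wait]  ⇒ S*(1)=-
t_0: node(0,0) S=117.0500 payoff=0.0000 vs cont=5.0749 → 5.0749 [wait]  ⇒ S*(0)=-

price = 5.0749
boundary = - - - - 52.7210 64.3548
tree:
5.0749
8.4870 1.9338
13.8298 3.5915 0.3849
21.7852 6.5914 0.7927 0.0000
32.7590 11.9162 1.6325 0.0000 0.0000
42.2896 21.1252 3.3621 0.0000 0.0000 0.0000
50.0974 32.7590 6.9243 0.0000 0.0000 0.0000 0.0000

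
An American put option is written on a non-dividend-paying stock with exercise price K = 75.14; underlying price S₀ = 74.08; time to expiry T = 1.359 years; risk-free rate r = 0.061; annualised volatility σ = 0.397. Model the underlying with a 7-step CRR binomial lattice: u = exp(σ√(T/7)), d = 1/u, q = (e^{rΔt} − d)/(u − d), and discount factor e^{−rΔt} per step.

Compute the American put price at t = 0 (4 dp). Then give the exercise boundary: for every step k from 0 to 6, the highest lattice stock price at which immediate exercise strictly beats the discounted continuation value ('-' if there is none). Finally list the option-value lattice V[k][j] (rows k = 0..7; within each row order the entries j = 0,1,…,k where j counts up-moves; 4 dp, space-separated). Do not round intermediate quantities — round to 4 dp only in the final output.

price = 11.8583
boundary = - - - 43.8323 52.2112 43.8323 52.2112
tree:
11.8583
16.9637 6.8382
23.4799 10.6008 3.0922
31.3077 15.9115 5.3366 0.8338
38.3419 22.9288 9.0020 1.6551 0.0000
44.2472 31.3077 14.7103 3.2857 0.0000 0.0000
49.2049 38.3419 22.9288 6.5226 0.0000 0.0000 0.0000
53.3670 44.2472 31.3077 12.9483 0.0000 0.0000 0.0000 0.0000

Δt=0.19414  u=1.19116  d=0.83952  q=0.49026  discount=0.98823
step 7 (expiry): payoffs max(K−S,0) = 53.3670 44.2472 31.3077 12.9483 0.0000 0.0000 0.0000 0.0000
step 6: (k=6,j=0): S=25.9351, (K−S)⁺=49.2049, hold=48.3203 ⇒ V=49.2049 exercise | (k=6,j=1): S=36.7981, (K−S)⁺=38.3419, hold=37.4573 ⇒ V=38.3419 exercise | (k=6,j=2): S=52.2112, (K−S)⁺=22.9288, hold=22.0442 ⇒ V=22.9288 exercise | (k=6,j=3): S=74.0800, (K−S)⁺=1.0600, hold=6.5226 ⇒ V=6.5226 continue | (k=6,j=4): S=105.1087, (K−S)⁺=0.0000, hold=0.0000 ⇒ V=0.0000 continue | (k=6,j=5): S=149.1339, (K−S)⁺=0.0000, hold=0.0000 ⇒ V=0.0000 continue | (k=6,j=6): S=211.5992, (K−S)⁺=0.0000, hold=0.0000 ⇒ V=0.0000 continue  boundary S*=52.2112
step 5: (k=5,j=0): S=30.8928, (K−S)⁺=44.2472, hold=43.3626 ⇒ V=44.2472 exercise | (k=5,j=1): S=43.8323, (K−S)⁺=31.3077, hold=30.4231 ⇒ V=31.3077 exercise | (k=5,j=2): S=62.1917, (K−S)⁺=12.9483, hold=14.7103 ⇒ V=14.7103 continue | (k=5,j=3): S=88.2409, (K−S)⁺=0.0000, hold=3.2857 ⇒ V=3.2857 continue | (k=5,j=4): S=125.2009, (K−S)⁺=0.0000, hold=0.0000 ⇒ V=0.0000 continue | (k=5,j=5): S=177.6418, (K−S)⁺=0.0000, hold=0.0000 ⇒ V=0.0000 continue  boundary S*=43.8323
step 4: (k=4,j=0): S=36.7981, (K−S)⁺=38.3419, hold=37.4573 ⇒ V=38.3419 exercise | (k=4,j=1): S=52.2112, (K−S)⁺=22.9288, hold=22.8979 ⇒ V=22.9288 exercise | (k=4,j=2): S=74.0800, (K−S)⁺=1.0600, hold=9.0020 ⇒ V=9.0020 continue | (k=4,j=3): S=105.1087, (K−S)⁺=0.0000, hold=1.6551 ⇒ V=1.6551 continue | (k=4,j=4): S=149.1339, (K−S)⁺=0.0000, hold=0.0000 ⇒ V=0.0000 continue  boundary S*=52.2112
step 3: (k=3,j=0): S=43.8323, (K−S)⁺=31.3077, hold=30.4231 ⇒ V=31.3077 exercise | (k=3,j=1): S=62.1917, (K−S)⁺=12.9483, hold=15.9115 ⇒ V=15.9115 continue | (k=3,j=2): S=88.2409, (K−S)⁺=0.0000, hold=5.3366 ⇒ V=5.3366 continue | (k=3,j=3): S=125.2009, (K−S)⁺=0.0000, hold=0.8338 ⇒ V=0.8338 continue  boundary S*=43.8323
step 2: (k=2,j=0): S=52.2112, (K−S)⁺=22.9288, hold=23.4799 ⇒ V=23.4799 continue | (k=2,j=1): S=74.0800, (K−S)⁺=1.0600, hold=10.6008 ⇒ V=10.6008 continue | (k=2,j=2): S=105.1087, (K−S)⁺=0.0000, hold=3.0922 ⇒ V=3.0922 continue  boundary S*=-
step 1: (k=1,j=0): S=62.1917, (K−S)⁺=12.9483, hold=16.9637 ⇒ V=16.9637 continue | (k=1,j=1): S=88.2409, (K−S)⁺=0.0000, hold=6.8382 ⇒ V=6.8382 continue  boundary S*=-
step 0: (k=0,j=0): S=74.0800, (K−S)⁺=1.0600, hold=11.8583 ⇒ V=11.8583 continue  boundary S*=-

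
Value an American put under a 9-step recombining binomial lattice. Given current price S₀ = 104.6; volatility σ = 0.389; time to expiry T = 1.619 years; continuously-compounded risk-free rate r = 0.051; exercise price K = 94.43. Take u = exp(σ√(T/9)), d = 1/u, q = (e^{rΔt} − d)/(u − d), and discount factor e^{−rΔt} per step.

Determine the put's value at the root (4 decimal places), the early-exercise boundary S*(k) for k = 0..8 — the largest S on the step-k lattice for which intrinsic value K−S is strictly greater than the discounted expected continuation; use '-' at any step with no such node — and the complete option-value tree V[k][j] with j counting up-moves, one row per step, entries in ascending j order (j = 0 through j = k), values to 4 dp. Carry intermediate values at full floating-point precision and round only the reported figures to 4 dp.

price = 11.9794
boundary = - - - - 54.0653 63.7635 54.0653 63.7635 75.2013
tree:
11.9794
16.9683 6.9437
23.3877 10.5182 3.3046
31.2553 15.5313 5.4292 1.1260
40.3647 22.2381 8.7507 2.0283 0.1954
48.5878 30.6665 13.7685 3.6234 0.3842 0.0000
55.5602 40.3647 20.9941 6.4073 0.7553 0.0000 0.0000
61.4722 48.5878 30.6665 11.1886 1.4849 0.0000 0.0000 0.0000
66.4849 55.5602 40.3647 19.2287 2.9193 0.0000 0.0000 0.0000 0.0000
70.7352 61.4722 48.5878 30.6665 5.7392 0.0000 0.0000 0.0000 0.0000 0.0000

Δt=0.17989  u=1.17938  d=0.84790  q=0.48665  discount=0.99087
step 9 (expiry): payoffs max(K−S,0) = 70.7352 61.4722 48.5878 30.6665 5.7392 0.0000 0.0000 0.0000 0.0000 0.0000
step 8: (k=8,j=0): S=27.9451, (K−S)⁺=66.4849, hold=65.6225 ⇒ V=66.4849 exercise | (k=8,j=1): S=38.8698, (K−S)⁺=55.5602, hold=54.6979 ⇒ V=55.5602 exercise | (k=8,j=2): S=54.0653, (K−S)⁺=40.3647, hold=39.5023 ⇒ V=40.3647 exercise | (k=8,j=3): S=75.2013, (K−S)⁺=19.2287, hold=18.3664 ⇒ V=19.2287 exercise | (k=8,j=4): S=104.6000, (K−S)⁺=0.0000, hold=2.9193 ⇒ V=2.9193 continue | (k=8,j=5): S=145.4917, (K−S)⁺=0.0000, hold=0.0000 ⇒ V=0.0000 continue | (k=8,j=6): S=202.3694, (K−S)⁺=0.0000, hold=0.0000 ⇒ V=0.0000 continue | (k=8,j=7): S=281.4825, (K−S)⁺=0.0000, hold=0.0000 ⇒ V=0.0000 continue | (k=8,j=8): S=391.5236, (K−S)⁺=0.0000, hold=0.0000 ⇒ V=0.0000 continue  boundary S*=75.2013
step 7: (k=7,j=0): S=32.9578, (K−S)⁺=61.4722, hold=60.6098 ⇒ V=61.4722 exercise | (k=7,j=1): S=45.8422, (K−S)⁺=48.5878, hold=47.7254 ⇒ V=48.5878 exercise | (k=7,j=2): S=63.7635, (K−S)⁺=30.6665, hold=29.8042 ⇒ V=30.6665 exercise | (k=7,j=3): S=88.6908, (K−S)⁺=5.7392, hold=11.1886 ⇒ V=11.1886 continue | (k=7,j=4): S=123.3630, (K−S)⁺=0.0000, hold=1.4849 ⇒ V=1.4849 continue | (k=7,j=5): S=171.5898, (K−S)⁺=0.0000, hold=0.0000 ⇒ V=0.0000 continue | (k=7,j=6): S=238.6701, (K−S)⁺=0.0000, hold=0.0000 ⇒ V=0.0000 continue | (k=7,j=7): S=331.9744, (K−S)⁺=0.0000, hold=0.0000 ⇒ V=0.0000 continue  boundary S*=63.7635
step 6: (k=6,j=0): S=38.8698, (K−S)⁺=55.5602, hold=54.6979 ⇒ V=55.5602 exercise | (k=6,j=1): S=54.0653, (K−S)⁺=40.3647, hold=39.5023 ⇒ V=40.3647 exercise | (k=6,j=2): S=75.2013, (K−S)⁺=19.2287, hold=20.9941 ⇒ V=20.9941 continue | (k=6,j=3): S=104.6000, (K−S)⁺=0.0000, hold=6.4073 ⇒ V=6.4073 continue | (k=6,j=4): S=145.4917, (K−S)⁺=0.0000, hold=0.7553 ⇒ V=0.7553 continue | (k=6,j=5): S=202.3694, (K−S)⁺=0.0000, hold=0.0000 ⇒ V=0.0000 continue | (k=6,j=6): S=281.4825, (K−S)⁺=0.0000, hold=0.0000 ⇒ V=0.0000 continue  boundary S*=54.0653
step 5: (k=5,j=0): S=45.8422, (K−S)⁺=48.5878, hold=47.7254 ⇒ V=48.5878 exercise | (k=5,j=1): S=63.7635, (K−S)⁺=30.6665, hold=30.6554 ⇒ V=30.6665 exercise | (k=5,j=2): S=88.6908, (K−S)⁺=5.7392, hold=13.7685 ⇒ V=13.7685 continue | (k=5,j=3): S=123.3630, (K−S)⁺=0.0000, hold=3.6234 ⇒ V=3.6234 continue | (k=5,j=4): S=171.5898, (K−S)⁺=0.0000, hold=0.3842 ⇒ V=0.3842 continue | (k=5,j=5): S=238.6701, (K−S)⁺=0.0000, hold=0.0000 ⇒ V=0.0000 continue  boundary S*=63.7635
step 4: (k=4,j=0): S=54.0653, (K−S)⁺=40.3647, hold=39.5023 ⇒ V=40.3647 exercise | (k=4,j=1): S=75.2013, (K−S)⁺=19.2287, hold=22.2381 ⇒ V=22.2381 continue | (k=4,j=2): S=104.6000, (K−S)⁺=0.0000, hold=8.7507 ⇒ V=8.7507 continue | (k=4,j=3): S=145.4917, (K−S)⁺=0.0000, hold=2.0283 ⇒ V=2.0283 continue | (k=4,j=4): S=202.3694, (K−S)⁺=0.0000, hold=0.1954 ⇒ V=0.1954 continue  boundary S*=54.0653
step 3: (k=3,j=0): S=63.7635, (K−S)⁺=30.6665, hold=31.2553 ⇒ V=31.2553 continue | (k=3,j=1): S=88.6908, (K−S)⁺=5.7392, hold=15.5313 ⇒ V=15.5313 continue | (k=3,j=2): S=123.3630, (K−S)⁺=0.0000, hold=5.4292 ⇒ V=5.4292 continue | (k=3,j=3): S=171.5898, (K−S)⁺=0.0000, hold=1.1260 ⇒ V=1.1260 continue  boundary S*=-
step 2: (k=2,j=0): S=75.2013, (K−S)⁺=19.2287, hold=23.3877 ⇒ V=23.3877 continue | (k=2,j=1): S=104.6000, (K−S)⁺=0.0000, hold=10.5182 ⇒ V=10.5182 continue | (k=2,j=2): S=145.4917, (K−S)⁺=0.0000, hold=3.3046 ⇒ V=3.3046 continue  boundary S*=-
step 1: (k=1,j=0): S=88.6908, (K−S)⁺=5.7392, hold=16.9683 ⇒ V=16.9683 continue | (k=1,j=1): S=123.3630, (K−S)⁺=0.0000, hold=6.9437 ⇒ V=6.9437 continue  boundary S*=-
step 0: (k=0,j=0): S=104.6000, (K−S)⁺=0.0000, hold=11.9794 ⇒ V=11.9794 continue  boundary S*=-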